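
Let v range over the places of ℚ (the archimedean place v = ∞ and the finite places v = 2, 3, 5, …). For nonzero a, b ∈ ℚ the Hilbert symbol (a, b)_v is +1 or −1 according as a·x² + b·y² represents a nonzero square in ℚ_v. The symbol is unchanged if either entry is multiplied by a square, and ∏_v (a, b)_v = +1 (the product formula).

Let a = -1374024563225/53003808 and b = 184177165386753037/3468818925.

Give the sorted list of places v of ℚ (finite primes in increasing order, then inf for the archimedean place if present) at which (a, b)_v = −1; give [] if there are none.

Mod squares: a ≡ -82, b ≡ 481. Check v ∈ {∞, 2, 3, 5, 11, 13, 19, 37, 41, 47}.
v=47: a=47^2·(≡1), b=47^4·(≡39) mod 47; (1|47)=+1, (39|47)=-1; (−1)^{2·4·23}·(+1)^4·(-1)^2 = +1.
v=11: a=11^-2·(≡10), b=11^-4·(≡10) mod 11; (10|11)=-1, (10|11)=-1; (−1)^{-2·-4·5}·(-1)^-4·(-1)^-2 = +1.
v=2: v_2(a)=-5, v_2(b)=0; units ≡ 7, 1 (mod 8); ε·ε+αω+βω = 1·0+-5·0+0·0 ≡ 0  ⇒  (a,b)_2 = +1.
v=5: a=5^2·(≡2), b=5^-2·(≡1) mod 5; (2|5)=-1, (1|5)=+1; (−1)^{2·-2·2}·(-1)^-2·(+1)^2 = +1.
v=19: a=19^2·(≡13), b=19^2·(≡4) mod 19; (13|19)=-1, (4|19)=+1; (−1)^{2·2·9}·(-1)^2·(+1)^2 = +1.
v=∞: -82 < 0 and 481 > 0  ⇒  (a,b)_∞ = +1.
v=41: a=41^3·(≡2), b=41^4·(≡15) mod 41; (2|41)=+1, (15|41)=-1; (−1)^{3·4·20}·(+1)^4·(-1)^3 = -1.
v=13: a=13^-2·(≡9), b=13^-1·(≡7) mod 13; (9|13)=+1, (7|13)=-1; (−1)^{-2·-1·6}·(+1)^-1·(-1)^-2 = +1.
v=37: a=37^0·(≡14), b=37^1·(≡29) mod 37; (14|37)=-1, (29|37)=-1; (−1)^{0·1·18}·(-1)^1·(-1)^0 = -1.
v=3: a=3^-4·(≡2), b=3^-6·(≡1) mod 3; (2|3)=-1, (1|3)=+1; (−1)^{-4·-6·1}·(-1)^-6·(+1)^-4 = +1.
Ram(-82, 481) = {37, 41}; no ℚ_37-point on the conic.

[37, 41]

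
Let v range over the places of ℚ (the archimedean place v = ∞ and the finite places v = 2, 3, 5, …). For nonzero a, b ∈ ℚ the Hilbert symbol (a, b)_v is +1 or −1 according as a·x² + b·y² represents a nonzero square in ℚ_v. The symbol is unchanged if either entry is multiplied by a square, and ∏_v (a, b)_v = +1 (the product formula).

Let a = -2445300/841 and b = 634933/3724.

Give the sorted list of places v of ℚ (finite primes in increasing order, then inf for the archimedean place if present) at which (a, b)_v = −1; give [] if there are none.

Mod squares: a ≡ -2717, b ≡ 247. Check v ∈ {∞, 2, 3, 5, 7, 11, 13, 17, 19, 29}.
v=29: a=29^-2·(≡9), b=29^0·(≡3) mod 29; (9|29)=+1, (3|29)=-1; (−1)^{-2·0·14}·(+1)^0·(-1)^-2 = +1.
v=5: a=5^2·(≡3), b=5^0·(≡2) mod 5; (3|5)=-1, (2|5)=-1; (−1)^{2·0·2}·(-1)^0·(-1)^2 = +1.
v=2: v_2(a)=2, v_2(b)=-2; units ≡ 3, 7 (mod 8); ε·ε+αω+βω = 1·1+2·0+-2·1 ≡ 1  ⇒  (a,b)_2 = -1.
v=19: a=19^1·(≡5), b=19^-1·(≡8) mod 19; (5|19)=+1, (8|19)=-1; (−1)^{1·-1·9}·(+1)^-1·(-1)^1 = +1.
v=7: a=7^0·(≡3), b=7^-2·(≡2) mod 7; (3|7)=-1, (2|7)=+1; (−1)^{0·-2·3}·(-1)^-2·(+1)^0 = +1.
v=3: a=3^2·(≡1), b=3^0·(≡1) mod 3; (1|3)=+1, (1|3)=+1; (−1)^{2·0·1}·(+1)^0·(+1)^2 = +1.
v=17: a=17^0·(≡6), b=17^2·(≡4) mod 17; (6|17)=-1, (4|17)=+1; (−1)^{0·2·8}·(-1)^2·(+1)^0 = +1.
v=13: a=13^1·(≡4), b=13^3·(≡7) mod 13; (4|13)=+1, (7|13)=-1; (−1)^{1·3·6}·(+1)^3·(-1)^1 = -1.
v=∞: -2717 < 0 and 247 > 0  ⇒  (a,b)_∞ = +1.
v=11: a=11^1·(≡2), b=11^0·(≡4) mod 11; (2|11)=-1, (4|11)=+1; (−1)^{1·0·5}·(-1)^0·(+1)^1 = +1.
Ram(-2717, 247) = {2, 13}; no ℚ_2-point on the conic.

[2, 13]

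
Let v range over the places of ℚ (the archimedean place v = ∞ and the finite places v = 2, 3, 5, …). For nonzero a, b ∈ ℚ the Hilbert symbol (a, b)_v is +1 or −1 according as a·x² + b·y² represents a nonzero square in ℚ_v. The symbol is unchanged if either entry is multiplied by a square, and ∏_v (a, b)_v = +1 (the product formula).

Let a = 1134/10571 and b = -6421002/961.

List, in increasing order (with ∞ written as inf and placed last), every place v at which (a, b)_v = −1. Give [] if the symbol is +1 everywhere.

[7, 11]

(a, b) ≡ (154, -42) mod (ℚ^×)²; places V = {2, 3, 7, 11, 17, 23, 31, ∞}.
(a,b)_23: α=0, u≡12; β=2, v≡8 (mod 23); (12|23)=+1, (8|23)=+1; sign (−1)^0·+1^2·+1^0 = +1.
(a,b)_11: α=-1, u≡3; β=0, v≡7 (mod 11); (3|11)=+1, (7|11)=-1; sign (−1)^0·+1^0·-1^-1 = -1.
(a,b)_17: α=0, u≡13; β=2, v≡2 (mod 17); (13|17)=+1, (2|17)=+1; sign (−1)^0·+1^2·+1^0 = +1.
(a,b)_7: α=1, u≡1; β=1, v≡4 (mod 7); (1|7)=+1, (4|7)=+1; sign (−1)^1·+1^1·+1^1 = -1.
(a,b)_3: α=4, u≡1; β=1, v≡1 (mod 3); (1|3)=+1, (1|3)=+1; sign (−1)^0·+1^1·+1^4 = +1.
(a,b)_∞: sgn(154)=+, sgn(-42)=−, so +1.
(a,b)_31: α=-2, u≡27; β=-2, v≡28 (mod 31); (27|31)=-1, (28|31)=+1; sign (−1)^0·-1^-2·+1^-2 = +1.
(a,b)_2: α=1, β=1; u≡5, v≡3 (mod 8); ε(u)ε(v)=0·1, αω(v)=1·1, βω(u)=1·1; sum ≡ 0  ⇒  +1.
|Ram(154, -42)| = 2, even; anisotropic at {7, 11}.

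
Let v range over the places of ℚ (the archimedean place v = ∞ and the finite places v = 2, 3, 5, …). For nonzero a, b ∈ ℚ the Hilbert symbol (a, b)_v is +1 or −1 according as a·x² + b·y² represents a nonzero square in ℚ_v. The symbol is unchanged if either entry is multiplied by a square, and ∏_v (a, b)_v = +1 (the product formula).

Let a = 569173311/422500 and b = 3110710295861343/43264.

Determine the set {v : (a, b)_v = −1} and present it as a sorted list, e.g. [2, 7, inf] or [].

(a, b) ≡ (119, 7) mod (ℚ^×)²; places V = {2, 3, 5, 7, 13, 17, ∞}.
(a,b)_17: α=1, u≡3; β=2, v≡6 (mod 17); (3|17)=-1, (6|17)=-1; sign (−1)^0·-1^2·-1^1 = -1.
(a,b)_2: α=-2, β=-8; u≡7, v≡7 (mod 8); ε(u)ε(v)=1·1, αω(v)=-2·0, βω(u)=-8·0; sum ≡ 1  ⇒  -1.
(a,b)_3: α=14, u≡2; β=22, v≡1 (mod 3); (2|3)=-1, (1|3)=+1; sign (−1)^0·-1^22·+1^14 = +1.
(a,b)_13: α=-2, u≡11; β=-2, v≡5 (mod 13); (11|13)=-1, (5|13)=-1; sign (−1)^0·-1^-2·-1^-2 = +1.
(a,b)_7: α=1, u≡6; β=3, v≡2 (mod 7); (6|7)=-1, (2|7)=+1; sign (−1)^1·-1^3·+1^1 = +1.
(a,b)_5: α=-4, u≡1; β=0, v≡2 (mod 5); (1|5)=+1, (2|5)=-1; sign (−1)^0·+1^0·-1^-4 = +1.
(a,b)_∞: sgn(119)=+, sgn(7)=+, so +1.
(119, 7 / ℚ) ramifies at {2, 17}: a division algebra.

[2, 17]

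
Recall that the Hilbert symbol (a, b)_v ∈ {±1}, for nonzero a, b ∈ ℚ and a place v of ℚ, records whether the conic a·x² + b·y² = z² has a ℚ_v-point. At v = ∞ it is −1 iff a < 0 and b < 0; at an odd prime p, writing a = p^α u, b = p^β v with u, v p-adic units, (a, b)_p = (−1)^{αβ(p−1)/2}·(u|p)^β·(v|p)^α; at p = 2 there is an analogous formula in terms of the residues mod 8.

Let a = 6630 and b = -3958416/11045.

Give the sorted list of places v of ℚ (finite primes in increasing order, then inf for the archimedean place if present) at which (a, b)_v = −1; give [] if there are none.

[11, 17]

Mod squares: a ≡ 6630, b ≡ -2805. Check v ∈ {∞, 2, 3, 5, 7, 11, 13, 17, 47}.
v=3: a=3^1·(≡2), b=3^3·(≡1) mod 3; (2|3)=-1, (1|3)=+1; (−1)^{1·3·1}·(-1)^3·(+1)^1 = +1.
v=7: a=7^0·(≡1), b=7^2·(≡4) mod 7; (1|7)=+1, (4|7)=+1; (−1)^{0·2·3}·(+1)^2·(+1)^0 = +1.
v=2: v_2(a)=1, v_2(b)=4; units ≡ 3, 3 (mod 8); ε·ε+αω+βω = 1·1+1·1+4·1 ≡ 0  ⇒  (a,b)_2 = +1.
v=17: a=17^1·(≡16), b=17^1·(≡10) mod 17; (16|17)=+1, (10|17)=-1; (−1)^{1·1·8}·(+1)^1·(-1)^1 = -1.
v=13: a=13^1·(≡3), b=13^0·(≡4) mod 13; (3|13)=+1, (4|13)=+1; (−1)^{1·0·6}·(+1)^0·(+1)^1 = +1.
v=47: a=47^0·(≡3), b=47^-2·(≡13) mod 47; (3|47)=+1, (13|47)=-1; (−1)^{0·-2·23}·(+1)^-2·(-1)^0 = +1.
v=11: a=11^0·(≡8), b=11^1·(≡9) mod 11; (8|11)=-1, (9|11)=+1; (−1)^{0·1·5}·(-1)^1·(+1)^0 = -1.
v=5: a=5^1·(≡1), b=5^-1·(≡1) mod 5; (1|5)=+1, (1|5)=+1; (−1)^{1·-1·2}·(+1)^-1·(+1)^1 = +1.
v=∞: 6630 > 0 and -2805 < 0  ⇒  (a,b)_∞ = +1.
Ram(6630, -2805) = {11, 17}; no ℚ_11-point on the conic.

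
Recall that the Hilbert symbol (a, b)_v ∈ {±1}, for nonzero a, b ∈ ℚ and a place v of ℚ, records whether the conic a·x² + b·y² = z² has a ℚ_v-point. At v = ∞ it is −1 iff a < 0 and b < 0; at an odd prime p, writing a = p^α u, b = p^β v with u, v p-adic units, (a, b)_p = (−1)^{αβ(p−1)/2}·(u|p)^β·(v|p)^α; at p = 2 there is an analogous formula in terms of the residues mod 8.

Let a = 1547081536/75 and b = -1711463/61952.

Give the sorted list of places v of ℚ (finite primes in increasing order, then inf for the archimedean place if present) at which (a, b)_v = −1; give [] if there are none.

(a, b) ≡ (72519447, -20254) mod (ℚ^×)²; places V = {2, 3, 5, 7, 11, 13, 19, 31, 41, ∞}.
(a,b)_∞: sgn(72519447)=+, sgn(-20254)=−, so +1.
(a,b)_13: α=1, u≡6; β=3, v≡2 (mod 13); (6|13)=-1, (2|13)=-1; sign (−1)^0·-1^3·-1^1 = +1.
(a,b)_2: α=6, β=-9; u≡7, v≡1 (mod 8); ε(u)ε(v)=1·0, αω(v)=6·0, βω(u)=-9·0; sum ≡ 0  ⇒  +1.
(a,b)_7: α=1, u≡5; β=0, v≡1 (mod 7); (5|7)=-1, (1|7)=+1; sign (−1)^0·-1^0·+1^1 = +1.
(a,b)_41: α=1, u≡29; β=1, v≡36 (mod 41); (29|41)=-1, (36|41)=+1; sign (−1)^0·-1^1·+1^1 = -1.
(a,b)_5: α=-2, u≡2; β=0, v≡1 (mod 5); (2|5)=-1, (1|5)=+1; sign (−1)^0·-1^0·+1^-2 = +1.
(a,b)_31: α=1, u≡27; β=0, v≡10 (mod 31); (27|31)=-1, (10|31)=+1; sign (−1)^0·-1^0·+1^1 = +1.
(a,b)_3: α=-1, u≡1; β=0, v≡2 (mod 3); (1|3)=+1, (2|3)=-1; sign (−1)^0·+1^0·-1^-1 = -1.
(a,b)_19: α=1, u≡11; β=1, v≡16 (mod 19); (11|19)=+1, (16|19)=+1; sign (−1)^1·+1^1·+1^1 = -1.
(a,b)_11: α=1, u≡1; β=-2, v≡10 (mod 11); (1|11)=+1, (10|11)=-1; sign (−1)^0·+1^-2·-1^1 = -1.
(72519447, -20254 / ℚ) ramifies at {3, 11, 19, 41}: a division algebra.

[3, 11, 19, 41]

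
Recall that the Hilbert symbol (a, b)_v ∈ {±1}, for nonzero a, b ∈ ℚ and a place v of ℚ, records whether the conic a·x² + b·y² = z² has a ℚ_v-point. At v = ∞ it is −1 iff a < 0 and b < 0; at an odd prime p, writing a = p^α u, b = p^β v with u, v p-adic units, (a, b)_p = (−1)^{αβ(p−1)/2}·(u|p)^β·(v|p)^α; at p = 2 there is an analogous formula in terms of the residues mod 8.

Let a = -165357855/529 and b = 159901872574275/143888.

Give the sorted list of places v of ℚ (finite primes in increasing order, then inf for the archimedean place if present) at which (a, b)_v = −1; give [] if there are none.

(a, b) ≡ (-5655, 323) mod (ℚ^×)²; places V = {2, 3, 5, 13, 17, 19, 23, 29, ∞}.
(a,b)_29: α=1, u≡2; β=2, v≡22 (mod 29); (2|29)=-1, (22|29)=+1; sign (−1)^0·-1^2·+1^1 = +1.
(a,b)_∞: sgn(-5655)=−, sgn(323)=+, so +1.
(a,b)_3: α=5, u≡2; β=8, v≡2 (mod 3); (2|3)=-1, (2|3)=-1; sign (−1)^0·-1^8·-1^5 = -1.
(a,b)_23: α=-2, u≡1; β=-2, v≡4 (mod 23); (1|23)=+1, (4|23)=+1; sign (−1)^0·+1^-2·+1^-2 = +1.
(a,b)_17: α=0, u≡3; β=-1, v≡16 (mod 17); (3|17)=-1, (16|17)=+1; sign (−1)^0·-1^-1·+1^0 = -1.
(a,b)_19: α=2, u≡1; β=3, v≡1 (mod 19); (1|19)=+1, (1|19)=+1; sign (−1)^0·+1^3·+1^2 = +1.
(a,b)_13: α=1, u≡6; β=2, v≡7 (mod 13); (6|13)=-1, (7|13)=-1; sign (−1)^0·-1^2·-1^1 = -1.
(a,b)_2: α=0, β=-4; u≡1, v≡3 (mod 8); ε(u)ε(v)=0·1, αω(v)=0·1, βω(u)=-4·0; sum ≡ 0  ⇒  +1.
(a,b)_5: α=1, u≡1; β=2, v≡2 (mod 5); (1|5)=+1, (2|5)=-1; sign (−1)^0·+1^2·-1^1 = -1.
|Ram(-5655, 323)| = 4, even; anisotropic at {3, 5, 13, 17}.

[3, 5, 13, 17]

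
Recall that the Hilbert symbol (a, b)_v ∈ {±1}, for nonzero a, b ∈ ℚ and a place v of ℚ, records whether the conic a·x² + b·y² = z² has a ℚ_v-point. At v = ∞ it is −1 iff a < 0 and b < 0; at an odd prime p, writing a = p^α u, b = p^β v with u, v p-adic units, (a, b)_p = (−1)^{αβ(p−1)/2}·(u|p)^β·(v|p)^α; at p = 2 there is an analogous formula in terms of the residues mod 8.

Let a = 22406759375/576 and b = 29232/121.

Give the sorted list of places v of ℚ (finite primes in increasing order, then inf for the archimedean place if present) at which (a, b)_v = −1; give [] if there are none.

[2, 5, 7, 19]

(a, b) ≡ (212135, 203) mod (ℚ^×)²; places V = {2, 3, 5, 7, 11, 13, 19, 29, ∞}.
(a,b)_11: α=1, u≡7; β=-2, v≡5 (mod 11); (7|11)=-1, (5|11)=+1; sign (−1)^0·-1^-2·+1^1 = +1.
(a,b)_7: α=1, u≡2; β=1, v≡2 (mod 7); (2|7)=+1, (2|7)=+1; sign (−1)^1·+1^1·+1^1 = -1.
(a,b)_13: α=2, u≡10; β=0, v≡2 (mod 13); (10|13)=+1, (2|13)=-1; sign (−1)^0·+1^0·-1^2 = +1.
(a,b)_29: α=1, u≡24; β=1, v≡16 (mod 29); (24|29)=+1, (16|29)=+1; sign (−1)^0·+1^1·+1^1 = +1.
(a,b)_5: α=5, u≡3; β=0, v≡2 (mod 5); (3|5)=-1, (2|5)=-1; sign (−1)^0·-1^0·-1^5 = -1.
(a,b)_3: α=-2, u≡2; β=2, v≡2 (mod 3); (2|3)=-1, (2|3)=-1; sign (−1)^0·-1^2·-1^-2 = +1.
(a,b)_∞: sgn(212135)=+, sgn(203)=+, so +1.
(a,b)_19: α=1, u≡8; β=0, v≡15 (mod 19); (8|19)=-1, (15|19)=-1; sign (−1)^0·-1^0·-1^1 = -1.
(a,b)_2: α=-6, β=4; u≡7, v≡3 (mod 8); ε(u)ε(v)=1·1, αω(v)=-6·1, βω(u)=4·0; sum ≡ 1  ⇒  -1.
Ram(212135, 203) = {2, 5, 7, 19}; no ℚ_2-point on the conic.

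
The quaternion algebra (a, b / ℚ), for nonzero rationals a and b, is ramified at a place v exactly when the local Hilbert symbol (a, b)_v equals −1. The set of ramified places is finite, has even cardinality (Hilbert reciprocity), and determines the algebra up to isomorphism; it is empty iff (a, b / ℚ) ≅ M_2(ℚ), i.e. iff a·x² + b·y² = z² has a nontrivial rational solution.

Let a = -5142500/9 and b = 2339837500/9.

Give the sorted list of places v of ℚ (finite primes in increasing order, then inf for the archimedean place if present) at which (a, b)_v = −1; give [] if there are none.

[2, 5]

(a, b) ≡ (-17, 7735) mod (ℚ^×)²; places V = {2, 3, 5, 7, 11, 13, 17, ∞}.
(a,b)_5: α=4, u≡3; β=5, v≡2 (mod 5); (3|5)=-1, (2|5)=-1; sign (−1)^0·-1^5·-1^4 = -1.
(a,b)_13: α=0, u≡3; β=1, v≡12 (mod 13); (3|13)=+1, (12|13)=+1; sign (−1)^0·+1^1·+1^0 = +1.
(a,b)_11: α=2, u≡9; β=2, v≡8 (mod 11); (9|11)=+1, (8|11)=-1; sign (−1)^0·+1^2·-1^2 = +1.
(a,b)_17: α=1, u≡13; β=1, v≡1 (mod 17); (13|17)=+1, (1|17)=+1; sign (−1)^0·+1^1·+1^1 = +1.
(a,b)_2: α=2, β=2; u≡7, v≡7 (mod 8); ε(u)ε(v)=1·1, αω(v)=2·0, βω(u)=2·0; sum ≡ 1  ⇒  -1.
(a,b)_7: α=0, u≡4; β=1, v≡6 (mod 7); (4|7)=+1, (6|7)=-1; sign (−1)^0·+1^1·-1^0 = +1.
(a,b)_3: α=-2, u≡1; β=-2, v≡1 (mod 3); (1|3)=+1, (1|3)=+1; sign (−1)^0·+1^-2·+1^-2 = +1.
(a,b)_∞: sgn(-17)=−, sgn(7735)=+, so +1.
|Ram(-17, 7735)| = 2, even; anisotropic at {2, 5}.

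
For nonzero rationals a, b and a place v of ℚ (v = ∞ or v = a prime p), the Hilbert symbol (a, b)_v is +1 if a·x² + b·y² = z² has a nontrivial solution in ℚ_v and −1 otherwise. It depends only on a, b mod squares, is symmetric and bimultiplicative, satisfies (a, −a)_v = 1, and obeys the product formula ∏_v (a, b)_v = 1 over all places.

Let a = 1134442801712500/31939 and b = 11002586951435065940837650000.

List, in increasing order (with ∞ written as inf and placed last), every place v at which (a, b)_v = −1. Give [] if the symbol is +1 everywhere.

[31, 37]

Mod squares: a ≡ 79653415, b ≡ 4192285. Check v ∈ {∞, 2, 5, 7, 13, 17, 19, 31, 37, 41, 43, 47}.
v=19: a=19^-1·(≡9), b=19^0·(≡9) mod 19; (9|19)=+1, (9|19)=+1; (−1)^{-1·0·9}·(+1)^0·(+1)^-1 = +1.
v=47: a=47^2·(≡18), b=47^2·(≡19) mod 47; (18|47)=+1, (19|47)=-1; (−1)^{2·2·23}·(+1)^2·(-1)^2 = +1.
v=17: a=17^1·(≡7), b=17^3·(≡5) mod 17; (7|17)=-1, (5|17)=-1; (−1)^{1·3·8}·(-1)^3·(-1)^1 = +1.
v=5: a=5^5·(≡2), b=5^5·(≡3) mod 5; (2|5)=-1, (3|5)=-1; (−1)^{5·5·2}·(-1)^5·(-1)^5 = +1.
v=7: a=7^2·(≡2), b=7^0·(≡3) mod 7; (2|7)=+1, (3|7)=-1; (−1)^{2·0·3}·(+1)^0·(-1)^2 = +1.
v=∞: 79653415 > 0 and 4192285 > 0  ⇒  (a,b)_∞ = +1.
v=13: a=13^0·(≡3), b=13^2·(≡11) mod 13; (3|13)=+1, (11|13)=-1; (−1)^{0·2·6}·(+1)^2·(-1)^0 = +1.
v=41: a=41^-2·(≡37), b=41^0·(≡38) mod 41; (37|41)=+1, (38|41)=-1; (−1)^{-2·0·20}·(+1)^0·(-1)^-2 = +1.
v=43: a=43^1·(≡2), b=43^3·(≡4) mod 43; (2|43)=-1, (4|43)=+1; (−1)^{1·3·21}·(-1)^3·(+1)^1 = +1.
v=2: v_2(a)=2, v_2(b)=4; units ≡ 7, 5 (mod 8); ε·ε+αω+βω = 1·0+2·1+4·0 ≡ 0  ⇒  (a,b)_2 = +1.
v=31: a=31^1·(≡6), b=31^3·(≡11) mod 31; (6|31)=-1, (11|31)=-1; (−1)^{1·3·15}·(-1)^3·(-1)^1 = -1.
v=37: a=37^1·(≡18), b=37^3·(≡11) mod 37; (18|37)=-1, (11|37)=+1; (−1)^{1·3·18}·(-1)^3·(+1)^1 = -1.
|Ram(79653415, 4192285)| = 2, even; anisotropic at {31, 37}.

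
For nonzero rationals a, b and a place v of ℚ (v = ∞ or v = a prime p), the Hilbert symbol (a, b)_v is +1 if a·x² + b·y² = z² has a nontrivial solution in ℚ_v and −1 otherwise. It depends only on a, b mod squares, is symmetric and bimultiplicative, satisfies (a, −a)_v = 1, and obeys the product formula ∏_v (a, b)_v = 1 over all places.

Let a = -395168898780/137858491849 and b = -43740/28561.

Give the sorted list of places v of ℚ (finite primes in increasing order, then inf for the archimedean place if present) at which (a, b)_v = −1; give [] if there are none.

[5, inf]

(a, b) ≡ (-255, -15) mod (ℚ^×)²; places V = {2, 3, 5, 13, 17, ∞}.
(a,b)_∞: sgn(-255)=−, sgn(-15)=−, so -1.
(a,b)_3: α=19, u≡2; β=7, v≡1 (mod 3); (2|3)=-1, (1|3)=+1; sign (−1)^1·-1^7·+1^19 = +1.
(a,b)_17: α=1, u≡13; β=0, v≡1 (mod 17); (13|17)=+1, (1|17)=+1; sign (−1)^0·+1^0·+1^1 = +1.
(a,b)_2: α=2, β=2; u≡1, v≡1 (mod 8); ε(u)ε(v)=0·0, αω(v)=2·0, βω(u)=2·0; sum ≡ 0  ⇒  +1.
(a,b)_13: α=-10, u≡7; β=-4, v≡5 (mod 13); (7|13)=-1, (5|13)=-1; sign (−1)^0·-1^-4·-1^-10 = +1.
(a,b)_5: α=1, u≡1; β=1, v≡2 (mod 5); (1|5)=+1, (2|5)=-1; sign (−1)^0·+1^1·-1^1 = -1.
Ram(-255, -15) = {5, ∞}; no ℚ_5-point on the conic.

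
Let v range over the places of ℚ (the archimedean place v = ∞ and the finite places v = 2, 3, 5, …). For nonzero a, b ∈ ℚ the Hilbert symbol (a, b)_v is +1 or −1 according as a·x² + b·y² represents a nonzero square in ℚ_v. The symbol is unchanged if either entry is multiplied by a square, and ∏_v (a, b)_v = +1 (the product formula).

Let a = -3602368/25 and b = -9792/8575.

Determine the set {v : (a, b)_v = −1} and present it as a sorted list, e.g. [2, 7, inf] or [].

[7, 11, 17, inf]

Mod squares: a ≡ -56287, b ≡ -119. Check v ∈ {∞, 2, 3, 5, 7, 11, 17, 43}.
v=2: v_2(a)=6, v_2(b)=6; units ≡ 1, 1 (mod 8); ε·ε+αω+βω = 0·0+6·0+6·0 ≡ 0  ⇒  (a,b)_2 = +1.
v=∞: -56287 < 0 and -119 < 0  ⇒  (a,b)_∞ = -1.
v=11: a=11^1·(≡5), b=11^0·(≡7) mod 11; (5|11)=+1, (7|11)=-1; (−1)^{1·0·5}·(+1)^0·(-1)^1 = -1.
v=7: a=7^1·(≡4), b=7^-3·(≡2) mod 7; (4|7)=+1, (2|7)=+1; (−1)^{1·-3·3}·(+1)^-3·(+1)^1 = -1.
v=43: a=43^1·(≡15), b=43^0·(≡15) mod 43; (15|43)=+1, (15|43)=+1; (−1)^{1·0·21}·(+1)^0·(+1)^1 = +1.
v=3: a=3^0·(≡2), b=3^2·(≡1) mod 3; (2|3)=-1, (1|3)=+1; (−1)^{0·2·1}·(-1)^2·(+1)^0 = +1.
v=5: a=5^-2·(≡2), b=5^-2·(≡1) mod 5; (2|5)=-1, (1|5)=+1; (−1)^{-2·-2·2}·(-1)^-2·(+1)^-2 = +1.
v=17: a=17^1·(≡15), b=17^1·(≡10) mod 17; (15|17)=+1, (10|17)=-1; (−1)^{1·1·8}·(+1)^1·(-1)^1 = -1.
Ram(-56287, -119) = {7, 11, 17, ∞}; no ℚ_7-point on the conic.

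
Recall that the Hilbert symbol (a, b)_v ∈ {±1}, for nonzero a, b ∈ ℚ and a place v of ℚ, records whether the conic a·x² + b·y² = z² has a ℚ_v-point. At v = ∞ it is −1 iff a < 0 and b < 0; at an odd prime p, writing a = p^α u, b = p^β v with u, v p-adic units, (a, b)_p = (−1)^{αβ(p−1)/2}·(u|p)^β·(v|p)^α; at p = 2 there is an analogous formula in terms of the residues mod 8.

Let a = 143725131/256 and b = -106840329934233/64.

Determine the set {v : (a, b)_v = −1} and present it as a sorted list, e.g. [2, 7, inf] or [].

Mod squares: a ≡ 131979, b ≡ -2592645537. Check v ∈ {∞, 2, 3, 7, 11, 17, 23, 29, 31, 37, 41, 47}.
v=11: a=11^2·(≡3), b=11^0·(≡8) mod 11; (3|11)=+1, (8|11)=-1; (−1)^{2·0·5}·(+1)^0·(-1)^2 = +1.
v=31: a=31^0·(≡6), b=31^1·(≡6) mod 31; (6|31)=-1, (6|31)=-1; (−1)^{0·1·15}·(-1)^1·(-1)^0 = -1.
v=17: a=17^0·(≡8), b=17^1·(≡12) mod 17; (8|17)=+1, (12|17)=-1; (−1)^{0·1·8}·(+1)^1·(-1)^0 = +1.
v=23: a=23^0·(≡21), b=23^1·(≡10) mod 23; (21|23)=-1, (10|23)=-1; (−1)^{0·1·11}·(-1)^1·(-1)^0 = -1.
v=2: v_2(a)=-8, v_2(b)=-6; units ≡ 3, 7 (mod 8); ε·ε+αω+βω = 1·1+-8·0+-6·1 ≡ 1  ⇒  (a,b)_2 = -1.
v=3: a=3^3·(≡1), b=3^1·(≡2) mod 3; (1|3)=+1, (2|3)=-1; (−1)^{3·1·1}·(+1)^1·(-1)^3 = +1.
v=7: a=7^0·(≡1), b=7^2·(≡1) mod 7; (1|7)=+1, (1|7)=+1; (−1)^{0·2·3}·(+1)^2·(+1)^0 = +1.
v=29: a=29^1·(≡18), b=29^2·(≡25) mod 29; (18|29)=-1, (25|29)=+1; (−1)^{1·2·14}·(-1)^2·(+1)^1 = +1.
v=41: a=41^1·(≡36), b=41^1·(≡35) mod 41; (36|41)=+1, (35|41)=-1; (−1)^{1·1·20}·(+1)^1·(-1)^1 = -1.
v=∞: 131979 > 0 and -2592645537 < 0  ⇒  (a,b)_∞ = +1.
v=37: a=37^1·(≡31), b=37^1·(≡29) mod 37; (31|37)=-1, (29|37)=-1; (−1)^{1·1·18}·(-1)^1·(-1)^1 = +1.
v=47: a=47^0·(≡28), b=47^1·(≡18) mod 47; (28|47)=+1, (18|47)=+1; (−1)^{0·1·23}·(+1)^1·(+1)^0 = +1.
Ram(131979, -2592645537) = {2, 23, 31, 41}; no ℚ_2-point on the conic.

[2, 23, 31, 41]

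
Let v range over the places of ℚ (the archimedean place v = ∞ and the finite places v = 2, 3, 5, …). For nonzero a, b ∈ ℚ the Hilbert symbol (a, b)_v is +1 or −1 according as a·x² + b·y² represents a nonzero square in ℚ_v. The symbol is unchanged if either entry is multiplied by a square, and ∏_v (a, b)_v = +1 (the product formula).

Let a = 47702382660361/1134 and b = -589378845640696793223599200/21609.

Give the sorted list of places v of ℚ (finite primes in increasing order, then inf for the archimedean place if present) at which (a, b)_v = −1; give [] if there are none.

(a, b) ≡ (89726, -598) mod (ℚ^×)²; places V = {2, 3, 5, 7, 11, 13, 17, 23, 29, 31, ∞}.
(a,b)_13: α=1, u≡9; β=3, v≡7 (mod 13); (9|13)=+1, (7|13)=-1; sign (−1)^0·+1^3·-1^1 = -1.
(a,b)_7: α=-1, u≡2; β=-4, v≡2 (mod 7); (2|7)=+1, (2|7)=+1; sign (−1)^0·+1^-4·+1^-1 = +1.
(a,b)_17: α=1, u≡1; β=2, v≡10 (mod 17); (1|17)=+1, (10|17)=-1; sign (−1)^0·+1^2·-1^1 = -1.
(a,b)_∞: sgn(89726)=+, sgn(-598)=−, so +1.
(a,b)_29: α=1, u≡24; β=2, v≡19 (mod 29); (24|29)=+1, (19|29)=-1; sign (−1)^0·+1^2·-1^1 = -1.
(a,b)_31: α=2, u≡23; β=0, v≡6 (mod 31); (23|31)=-1, (6|31)=-1; sign (−1)^0·-1^0·-1^2 = +1.
(a,b)_5: α=0, u≡4; β=2, v≡3 (mod 5); (4|5)=+1, (3|5)=-1; sign (−1)^0·+1^2·-1^0 = +1.
(a,b)_11: α=4, u≡6; β=8, v≡6 (mod 11); (6|11)=-1, (6|11)=-1; sign (−1)^0·-1^8·-1^4 = +1.
(a,b)_2: α=-1, β=5; u≡7, v≡5 (mod 8); ε(u)ε(v)=1·0, αω(v)=-1·1, βω(u)=5·0; sum ≡ 1  ⇒  -1.
(a,b)_23: α=2, u≡2; β=5, v≡21 (mod 23); (2|23)=+1, (21|23)=-1; sign (−1)^0·+1^5·-1^2 = +1.
(a,b)_3: α=-4, u≡2; β=-2, v≡2 (mod 3); (2|3)=-1, (2|3)=-1; sign (−1)^0·-1^-2·-1^-4 = +1.
Ram(89726, -598) = {2, 13, 17, 29}; no ℚ_2-point on the conic.

[2, 13, 17, 29]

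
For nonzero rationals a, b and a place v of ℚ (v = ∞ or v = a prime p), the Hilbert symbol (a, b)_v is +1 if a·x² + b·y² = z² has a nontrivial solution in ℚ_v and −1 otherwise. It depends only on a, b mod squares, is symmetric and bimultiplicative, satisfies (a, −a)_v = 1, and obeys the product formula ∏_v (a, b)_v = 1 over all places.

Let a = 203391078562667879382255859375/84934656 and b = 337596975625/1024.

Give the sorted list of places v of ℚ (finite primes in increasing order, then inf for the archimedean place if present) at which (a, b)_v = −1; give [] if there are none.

(a, b) ≡ (247, 1869049) mod (ℚ^×)²; places V = {2, 3, 5, 7, 13, 17, 19, 23, 47, ∞}.
(a,b)_23: α=2, u≡17; β=1, v≡2 (mod 23); (17|23)=-1, (2|23)=+1; sign (−1)^0·-1^1·+1^2 = -1.
(a,b)_47: α=2, u≡1; β=1, v≡45 (mod 47); (1|47)=+1, (45|47)=-1; sign (−1)^0·+1^1·-1^2 = +1.
(a,b)_3: α=-4, u≡1; β=0, v≡1 (mod 3); (1|3)=+1, (1|3)=+1; sign (−1)^0·+1^0·+1^-4 = +1.
(a,b)_∞: sgn(247)=+, sgn(1869049)=+, so +1.
(a,b)_7: α=2, u≡2; β=1, v≡5 (mod 7); (2|7)=+1, (5|7)=-1; sign (−1)^0·+1^1·-1^2 = +1.
(a,b)_13: α=3, u≡5; β=1, v≡7 (mod 13); (5|13)=-1, (7|13)=-1; sign (−1)^0·-1^1·-1^3 = +1.
(a,b)_5: α=10, u≡3; β=4, v≡4 (mod 5); (3|5)=-1, (4|5)=+1; sign (−1)^0·-1^4·+1^10 = +1.
(a,b)_19: α=3, u≡12; β=1, v≡13 (mod 19); (12|19)=-1, (13|19)=-1; sign (−1)^1·-1^1·-1^3 = -1.
(a,b)_17: α=6, u≡16; β=2, v≡16 (mod 17); (16|17)=+1, (16|17)=+1; sign (−1)^0·+1^2·+1^6 = +1.
(a,b)_2: α=-20, β=-10; u≡7, v≡1 (mod 8); ε(u)ε(v)=1·0, αω(v)=-20·0, βω(u)=-10·0; sum ≡ 0  ⇒  +1.
(247, 1869049 / ℚ) ramifies at {19, 23}: a division algebra.

[19, 23]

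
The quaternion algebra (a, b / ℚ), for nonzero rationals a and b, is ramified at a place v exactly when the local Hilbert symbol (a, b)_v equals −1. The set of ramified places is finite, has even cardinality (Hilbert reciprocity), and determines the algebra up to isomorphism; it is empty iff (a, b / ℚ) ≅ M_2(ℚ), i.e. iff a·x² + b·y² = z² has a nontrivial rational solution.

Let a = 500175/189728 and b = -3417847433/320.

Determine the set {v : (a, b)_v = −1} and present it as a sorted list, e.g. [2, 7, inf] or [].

[13, 19]

Mod squares: a ≡ 494, b ≡ -146965. Check v ∈ {∞, 2, 3, 5, 7, 11, 13, 17, 19, 31}.
v=17: a=17^0·(≡15), b=17^1·(≡4) mod 17; (15|17)=+1, (4|17)=+1; (−1)^{0·1·8}·(+1)^1·(+1)^0 = +1.
v=2: v_2(a)=-5, v_2(b)=-6; units ≡ 7, 3 (mod 8); ε·ε+αω+βω = 1·1+-5·1+-6·0 ≡ 0  ⇒  (a,b)_2 = +1.
v=∞: 494 > 0 and -146965 < 0  ⇒  (a,b)_∞ = +1.
v=3: a=3^4·(≡2), b=3^0·(≡2) mod 3; (2|3)=-1, (2|3)=-1; (−1)^{4·0·1}·(-1)^0·(-1)^4 = +1.
v=7: a=7^-2·(≡4), b=7^1·(≡5) mod 7; (4|7)=+1, (5|7)=-1; (−1)^{-2·1·3}·(+1)^1·(-1)^-2 = +1.
v=19: a=19^1·(≡11), b=19^1·(≡9) mod 19; (11|19)=+1, (9|19)=+1; (−1)^{1·1·9}·(+1)^1·(+1)^1 = -1.
v=5: a=5^2·(≡4), b=5^-1·(≡3) mod 5; (4|5)=+1, (3|5)=-1; (−1)^{2·-1·2}·(+1)^-1·(-1)^2 = +1.
v=11: a=11^-2·(≡10), b=11^2·(≡7) mod 11; (10|11)=-1, (7|11)=-1; (−1)^{-2·2·5}·(-1)^2·(-1)^-2 = +1.
v=31: a=31^0·(≡22), b=31^2·(≡17) mod 31; (22|31)=-1, (17|31)=-1; (−1)^{0·2·15}·(-1)^2·(-1)^0 = +1.
v=13: a=13^1·(≡10), b=13^1·(≡6) mod 13; (10|13)=+1, (6|13)=-1; (−1)^{1·1·6}·(+1)^1·(-1)^1 = -1.
(494, -146965 / ℚ) ramifies at {13, 19}: a division algebra.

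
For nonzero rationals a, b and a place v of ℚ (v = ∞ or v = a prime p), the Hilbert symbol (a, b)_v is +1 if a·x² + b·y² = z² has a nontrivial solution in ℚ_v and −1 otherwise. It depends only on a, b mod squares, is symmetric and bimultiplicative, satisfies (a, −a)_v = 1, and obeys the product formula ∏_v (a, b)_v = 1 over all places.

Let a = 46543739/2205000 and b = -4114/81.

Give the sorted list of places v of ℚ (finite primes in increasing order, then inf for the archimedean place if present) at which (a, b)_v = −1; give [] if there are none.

(a, b) ≡ (22, -34) mod (ℚ^×)²; places V = {2, 3, 5, 7, 11, 17, ∞}.
(a,b)_7: α=-2, u≡1; β=0, v≡4 (mod 7); (1|7)=+1, (4|7)=+1; sign (−1)^0·+1^0·+1^-2 = +1.
(a,b)_5: α=-4, u≡3; β=0, v≡1 (mod 5); (3|5)=-1, (1|5)=+1; sign (−1)^0·-1^0·+1^-4 = +1.
(a,b)_17: α=2, u≡12; β=1, v≡1 (mod 17); (12|17)=-1, (1|17)=+1; sign (−1)^0·-1^1·+1^2 = -1.
(a,b)_2: α=-3, β=1; u≡3, v≡7 (mod 8); ε(u)ε(v)=1·1, αω(v)=-3·0, βω(u)=1·1; sum ≡ 0  ⇒  +1.
(a,b)_11: α=5, u≡6; β=2, v≡8 (mod 11); (6|11)=-1, (8|11)=-1; sign (−1)^0·-1^2·-1^5 = -1.
(a,b)_3: α=-2, u≡1; β=-4, v≡2 (mod 3); (1|3)=+1, (2|3)=-1; sign (−1)^0·+1^-4·-1^-2 = +1.
(a,b)_∞: sgn(22)=+, sgn(-34)=−, so +1.
Ram(22, -34) = {11, 17}; no ℚ_11-point on the conic.

[11, 17]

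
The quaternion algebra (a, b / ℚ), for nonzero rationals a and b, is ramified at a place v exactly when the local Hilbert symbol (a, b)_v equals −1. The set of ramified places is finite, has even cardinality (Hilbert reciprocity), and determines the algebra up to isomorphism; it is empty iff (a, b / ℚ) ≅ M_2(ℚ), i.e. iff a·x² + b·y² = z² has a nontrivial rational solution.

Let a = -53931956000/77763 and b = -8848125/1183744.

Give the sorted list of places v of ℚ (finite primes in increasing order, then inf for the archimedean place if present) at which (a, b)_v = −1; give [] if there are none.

[2, 3, 5, inf]

Mod squares: a ≡ -6630, b ≡ -13. Check v ∈ {∞, 2, 3, 5, 7, 11, 13, 17, 19, 23}.
v=3: a=3^-1·(≡1), b=3^2·(≡2) mod 3; (1|3)=+1, (2|3)=-1; (−1)^{-1·2·1}·(+1)^2·(-1)^-1 = -1.
v=∞: -6630 < 0 and -13 < 0  ⇒  (a,b)_∞ = -1.
v=2: v_2(a)=5, v_2(b)=-12; units ≡ 5, 3 (mod 8); ε·ε+αω+βω = 0·1+5·1+-12·1 ≡ 1  ⇒  (a,b)_2 = -1.
v=5: a=5^3·(≡4), b=5^4·(≡2) mod 5; (4|5)=+1, (2|5)=-1; (−1)^{3·4·2}·(+1)^4·(-1)^3 = -1.
v=19: a=19^2·(≡16), b=19^0·(≡7) mod 19; (16|19)=+1, (7|19)=+1; (−1)^{2·0·9}·(+1)^0·(+1)^2 = +1.
v=11: a=11^0·(≡3), b=11^2·(≡3) mod 11; (3|11)=+1, (3|11)=+1; (−1)^{0·2·5}·(+1)^2·(+1)^0 = +1.
v=7: a=7^-2·(≡3), b=7^0·(≡4) mod 7; (3|7)=-1, (4|7)=+1; (−1)^{-2·0·3}·(-1)^0·(+1)^-2 = +1.
v=13: a=13^3·(≡3), b=13^1·(≡1) mod 13; (3|13)=+1, (1|13)=+1; (−1)^{3·1·6}·(+1)^1·(+1)^3 = +1.
v=17: a=17^1·(≡1), b=17^-2·(≡16) mod 17; (1|17)=+1, (16|17)=+1; (−1)^{1·-2·8}·(+1)^-2·(+1)^1 = +1.
v=23: a=23^-2·(≡20), b=23^0·(≡7) mod 23; (20|23)=-1, (7|23)=-1; (−1)^{-2·0·11}·(-1)^0·(-1)^-2 = +1.
(-6630, -13 / ℚ) ramifies at {2, 3, 5, ∞}: a division algebra.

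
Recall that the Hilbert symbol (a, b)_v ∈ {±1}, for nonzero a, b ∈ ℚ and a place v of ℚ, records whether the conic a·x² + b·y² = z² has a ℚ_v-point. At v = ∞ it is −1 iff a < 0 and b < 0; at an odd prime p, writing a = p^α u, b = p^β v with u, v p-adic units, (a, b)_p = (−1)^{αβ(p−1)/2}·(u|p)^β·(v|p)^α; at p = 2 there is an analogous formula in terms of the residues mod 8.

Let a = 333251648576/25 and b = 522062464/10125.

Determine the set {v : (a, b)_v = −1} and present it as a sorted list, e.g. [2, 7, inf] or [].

[7, 11, 23, 47]

(a, b) ≡ (161, 832370) mod (ℚ^×)²; places V = {2, 3, 5, 7, 11, 23, 47, ∞}.
(a,b)_11: α=4, u≡2; β=1, v≡4 (mod 11); (2|11)=-1, (4|11)=+1; sign (−1)^0·-1^1·+1^4 = -1.
(a,b)_5: α=-2, u≡1; β=-3, v≡4 (mod 5); (1|5)=+1, (4|5)=+1; sign (−1)^0·+1^-3·+1^-2 = +1.
(a,b)_3: α=0, u≡2; β=-4, v≡2 (mod 3); (2|3)=-1, (2|3)=-1; sign (−1)^0·-1^-4·-1^0 = +1.
(a,b)_47: α=2, u≡35; β=1, v≡43 (mod 47); (35|47)=-1, (43|47)=-1; sign (−1)^0·-1^1·-1^2 = -1.
(a,b)_∞: sgn(161)=+, sgn(832370)=+, so +1.
(a,b)_7: α=1, u≡1; β=3, v≡1 (mod 7); (1|7)=+1, (1|7)=+1; sign (−1)^1·+1^3·+1^1 = -1.
(a,b)_2: α=6, β=7; u≡1, v≡1 (mod 8); ε(u)ε(v)=0·0, αω(v)=6·0, βω(u)=7·0; sum ≡ 0  ⇒  +1.
(a,b)_23: α=1, u≡14; β=1, v≡21 (mod 23); (14|23)=-1, (21|23)=-1; sign (−1)^1·-1^1·-1^1 = -1.
|Ram(161, 832370)| = 4, even; anisotropic at {7, 11, 23, 47}.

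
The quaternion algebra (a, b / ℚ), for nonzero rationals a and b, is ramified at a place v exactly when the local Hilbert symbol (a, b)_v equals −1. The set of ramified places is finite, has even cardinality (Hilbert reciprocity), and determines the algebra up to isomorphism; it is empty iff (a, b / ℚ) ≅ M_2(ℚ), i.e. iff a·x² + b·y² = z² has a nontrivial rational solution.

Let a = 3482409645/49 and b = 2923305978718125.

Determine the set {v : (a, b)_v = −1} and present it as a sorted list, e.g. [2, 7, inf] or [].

(a, b) ≡ (6045, 341) mod (ℚ^×)²; places V = {2, 3, 5, 7, 11, 13, 23, 31, ∞}.
(a,b)_7: α=-2, u≡1; β=2, v≡3 (mod 7); (1|7)=+1, (3|7)=-1; sign (−1)^0·+1^2·-1^-2 = +1.
(a,b)_∞: sgn(6045)=+, sgn(341)=+, so +1.
(a,b)_11: α=2, u≡2; β=3, v≡4 (mod 11); (2|11)=-1, (4|11)=+1; sign (−1)^0·-1^3·+1^2 = -1.
(a,b)_2: α=0, β=0; u≡5, v≡5 (mod 8); ε(u)ε(v)=0·0, αω(v)=0·1, βω(u)=0·1; sum ≡ 0  ⇒  +1.
(a,b)_13: α=1, u≡12; β=4, v≡9 (mod 13); (12|13)=+1, (9|13)=+1; sign (−1)^0·+1^4·+1^1 = +1.
(a,b)_31: α=1, u≡4; β=1, v≡24 (mod 31); (4|31)=+1, (24|31)=-1; sign (−1)^1·+1^1·-1^1 = +1.
(a,b)_23: α=2, u≡20; β=0, v≡7 (mod 23); (20|23)=-1, (7|23)=-1; sign (−1)^0·-1^0·-1^2 = +1.
(a,b)_5: α=1, u≡1; β=4, v≡4 (mod 5); (1|5)=+1, (4|5)=+1; sign (−1)^0·+1^4·+1^1 = +1.
(a,b)_3: α=3, u≡2; β=4, v≡2 (mod 3); (2|3)=-1, (2|3)=-1; sign (−1)^0·-1^4·-1^3 = -1.
(6045, 341 / ℚ) ramifies at {3, 11}: a division algebra.

[3, 11]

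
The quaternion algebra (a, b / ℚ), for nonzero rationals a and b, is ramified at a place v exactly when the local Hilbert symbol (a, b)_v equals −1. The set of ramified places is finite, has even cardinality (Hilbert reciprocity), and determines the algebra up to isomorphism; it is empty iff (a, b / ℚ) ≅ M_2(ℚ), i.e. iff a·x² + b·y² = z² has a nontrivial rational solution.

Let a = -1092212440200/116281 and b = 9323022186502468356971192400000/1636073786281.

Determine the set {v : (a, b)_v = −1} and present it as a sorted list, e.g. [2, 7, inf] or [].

Mod squares: a ≡ -2, b ≡ 210. Check v ∈ {∞, 2, 3, 5, 7, 11, 17, 23, 29, 31}.
v=17: a=17^2·(≡15), b=17^6·(≡12) mod 17; (15|17)=+1, (12|17)=-1; (−1)^{2·6·8}·(+1)^6·(-1)^2 = +1.
v=3: a=3^6·(≡1), b=3^17·(≡1) mod 3; (1|3)=+1, (1|3)=+1; (−1)^{6·17·1}·(+1)^17·(+1)^6 = +1.
v=2: v_2(a)=3, v_2(b)=7; units ≡ 7, 1 (mod 8); ε·ε+αω+βω = 1·0+3·0+7·0 ≡ 0  ⇒  (a,b)_2 = +1.
v=5: a=5^2·(≡2), b=5^5·(≡3) mod 5; (2|5)=-1, (3|5)=-1; (−1)^{2·5·2}·(-1)^5·(-1)^2 = -1.
v=∞: -2 < 0 and 210 > 0  ⇒  (a,b)_∞ = +1.
v=11: a=11^-2·(≡5), b=11^-6·(≡4) mod 11; (5|11)=+1, (4|11)=+1; (−1)^{-2·-6·5}·(+1)^-6·(+1)^-2 = +1.
v=7: a=7^2·(≡6), b=7^5·(≡2) mod 7; (6|7)=-1, (2|7)=+1; (−1)^{2·5·3}·(-1)^5·(+1)^2 = -1.
v=23: a=23^2·(≡20), b=23^2·(≡18) mod 23; (20|23)=-1, (18|23)=+1; (−1)^{2·2·11}·(-1)^2·(+1)^2 = +1.
v=31: a=31^-2·(≡3), b=31^-4·(≡13) mod 31; (3|31)=-1, (13|31)=-1; (−1)^{-2·-4·15}·(-1)^-4·(-1)^-2 = +1.
v=29: a=29^0·(≡3), b=29^2·(≡5) mod 29; (3|29)=-1, (5|29)=+1; (−1)^{0·2·14}·(-1)^2·(+1)^0 = +1.
(-2, 210 / ℚ) ramifies at {5, 7}: a division algebra.

[5, 7]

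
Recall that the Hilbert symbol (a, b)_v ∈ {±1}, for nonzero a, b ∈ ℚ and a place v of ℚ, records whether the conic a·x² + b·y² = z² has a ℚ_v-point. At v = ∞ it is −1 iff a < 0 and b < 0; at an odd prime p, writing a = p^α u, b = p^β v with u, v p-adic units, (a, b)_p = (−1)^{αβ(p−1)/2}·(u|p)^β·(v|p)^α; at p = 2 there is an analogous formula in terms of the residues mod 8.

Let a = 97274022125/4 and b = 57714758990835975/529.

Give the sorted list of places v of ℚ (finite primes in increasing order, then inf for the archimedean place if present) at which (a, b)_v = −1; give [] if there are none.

[37, 41]

Mod squares: a ≡ 219965, b ≡ 307951. Check v ∈ {∞, 2, 3, 5, 7, 19, 23, 29, 31, 37, 41}.
v=29: a=29^1·(≡16), b=29^1·(≡23) mod 29; (16|29)=+1, (23|29)=+1; (−1)^{1·1·14}·(+1)^1·(+1)^1 = +1.
v=23: a=23^0·(≡16), b=23^-2·(≡2) mod 23; (16|23)=+1, (2|23)=+1; (−1)^{0·-2·11}·(+1)^-2·(+1)^0 = +1.
v=2: v_2(a)=-2, v_2(b)=0; units ≡ 5, 7 (mod 8); ε·ε+αω+βω = 0·1+-2·0+0·1 ≡ 0  ⇒  (a,b)_2 = +1.
v=19: a=19^2·(≡14), b=19^2·(≡18) mod 19; (14|19)=-1, (18|19)=-1; (−1)^{2·2·9}·(-1)^2·(-1)^2 = +1.
v=37: a=37^1·(≡34), b=37^1·(≡23) mod 37; (34|37)=+1, (23|37)=-1; (−1)^{1·1·18}·(+1)^1·(-1)^1 = -1.
v=41: a=41^1·(≡22), b=41^1·(≡9) mod 41; (22|41)=-1, (9|41)=+1; (−1)^{1·1·20}·(-1)^1·(+1)^1 = -1.
v=3: a=3^0·(≡2), b=3^2·(≡1) mod 3; (2|3)=-1, (1|3)=+1; (−1)^{0·2·1}·(-1)^2·(+1)^0 = +1.
v=31: a=31^0·(≡19), b=31^2·(≡19) mod 31; (19|31)=+1, (19|31)=+1; (−1)^{0·2·15}·(+1)^2·(+1)^0 = +1.
v=7: a=7^2·(≡2), b=7^5·(≡3) mod 7; (2|7)=+1, (3|7)=-1; (−1)^{2·5·3}·(+1)^5·(-1)^2 = +1.
v=5: a=5^3·(≡3), b=5^2·(≡1) mod 5; (3|5)=-1, (1|5)=+1; (−1)^{3·2·2}·(-1)^2·(+1)^3 = +1.
v=∞: 219965 > 0 and 307951 > 0  ⇒  (a,b)_∞ = +1.
|Ram(219965, 307951)| = 2, even; anisotropic at {37, 41}.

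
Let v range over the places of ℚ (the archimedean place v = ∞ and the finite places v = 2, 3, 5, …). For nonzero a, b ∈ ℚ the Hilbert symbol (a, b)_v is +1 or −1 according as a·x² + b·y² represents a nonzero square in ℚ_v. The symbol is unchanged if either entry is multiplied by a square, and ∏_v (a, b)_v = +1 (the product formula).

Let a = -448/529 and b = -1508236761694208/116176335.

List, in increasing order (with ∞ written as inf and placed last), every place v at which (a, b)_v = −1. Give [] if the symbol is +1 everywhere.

[3, 5, 7, 13, 17, inf]

(a, b) ≡ (-7, -23205) mod (ℚ^×)²; places V = {2, 3, 5, 7, 11, 13, 17, 19, 23, 29, ∞}.
(a,b)_23: α=-2, u≡12; β=-2, v≡2 (mod 23); (12|23)=+1, (2|23)=+1; sign (−1)^0·+1^-2·+1^-2 = +1.
(a,b)_19: α=0, u≡10; β=2, v≡15 (mod 19); (10|19)=-1, (15|19)=-1; sign (−1)^0·-1^2·-1^0 = +1.
(a,b)_11: α=0, u≡3; β=-4, v≡1 (mod 11); (3|11)=+1, (1|11)=+1; sign (−1)^0·+1^-4·+1^0 = +1.
(a,b)_∞: sgn(-7)=−, sgn(-23205)=−, so -1.
(a,b)_7: α=1, u≡5; β=3, v≡5 (mod 7); (5|7)=-1, (5|7)=-1; sign (−1)^1·-1^3·-1^1 = -1.
(a,b)_13: α=0, u≡8; β=1, v≡4 (mod 13); (8|13)=-1, (4|13)=+1; sign (−1)^0·-1^1·+1^0 = -1.
(a,b)_2: α=6, β=16; u≡1, v≡3 (mod 8); ε(u)ε(v)=0·1, αω(v)=6·1, βω(u)=16·0; sum ≡ 0  ⇒  +1.
(a,b)_3: α=0, u≡2; β=-1, v≡2 (mod 3); (2|3)=-1, (2|3)=-1; sign (−1)^0·-1^-1·-1^0 = -1.
(a,b)_5: α=0, u≡3; β=-1, v≡1 (mod 5); (3|5)=-1, (1|5)=+1; sign (−1)^0·-1^-1·+1^0 = -1.
(a,b)_17: α=0, u≡14; β=1, v≡10 (mod 17); (14|17)=-1, (10|17)=-1; sign (−1)^0·-1^1·-1^0 = -1.
(a,b)_29: α=0, u≡23; β=2, v≡7 (mod 29); (23|29)=+1, (7|29)=+1; sign (−1)^0·+1^2·+1^0 = +1.
Ram(-7, -23205) = {3, 5, 7, 13, 17, ∞}; no ℚ_3-point on the conic.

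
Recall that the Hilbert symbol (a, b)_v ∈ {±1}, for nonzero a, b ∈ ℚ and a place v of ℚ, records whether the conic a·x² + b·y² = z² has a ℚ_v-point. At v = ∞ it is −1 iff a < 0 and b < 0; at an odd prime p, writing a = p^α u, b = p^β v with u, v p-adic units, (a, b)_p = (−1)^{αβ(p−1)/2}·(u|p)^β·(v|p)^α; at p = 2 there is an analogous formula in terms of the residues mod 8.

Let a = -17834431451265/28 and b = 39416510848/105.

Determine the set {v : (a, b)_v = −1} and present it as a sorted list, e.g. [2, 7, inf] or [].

(a, b) ≡ (-455, 2310) mod (ℚ^×)²; places V = {2, 3, 5, 7, 11, 13, 37, ∞}.
(a,b)_5: α=1, u≡4; β=-1, v≡3 (mod 5); (4|5)=+1, (3|5)=-1; sign (−1)^0·+1^-1·-1^1 = -1.
(a,b)_7: α=-1, u≡3; β=-1, v≡1 (mod 7); (3|7)=-1, (1|7)=+1; sign (−1)^1·-1^-1·+1^-1 = +1.
(a,b)_37: α=2, u≡26; β=2, v≡4 (mod 37); (26|37)=+1, (4|37)=+1; sign (−1)^0·+1^2·+1^2 = +1.
(a,b)_∞: sgn(-455)=−, sgn(2310)=+, so +1.
(a,b)_11: α=4, u≡6; β=3, v≡5 (mod 11); (6|11)=-1, (5|11)=+1; sign (−1)^0·-1^3·+1^4 = -1.
(a,b)_13: α=3, u≡1; β=2, v≡12 (mod 13); (1|13)=+1, (12|13)=+1; sign (−1)^0·+1^2·+1^3 = +1.
(a,b)_3: α=4, u≡1; β=-1, v≡2 (mod 3); (1|3)=+1, (2|3)=-1; sign (−1)^0·+1^-1·-1^4 = +1.
(a,b)_2: α=-2, β=7; u≡1, v≡3 (mod 8); ε(u)ε(v)=0·1, αω(v)=-2·1, βω(u)=7·0; sum ≡ 0  ⇒  +1.
(-455, 2310 / ℚ) ramifies at {5, 11}: a division algebra.

[5, 11]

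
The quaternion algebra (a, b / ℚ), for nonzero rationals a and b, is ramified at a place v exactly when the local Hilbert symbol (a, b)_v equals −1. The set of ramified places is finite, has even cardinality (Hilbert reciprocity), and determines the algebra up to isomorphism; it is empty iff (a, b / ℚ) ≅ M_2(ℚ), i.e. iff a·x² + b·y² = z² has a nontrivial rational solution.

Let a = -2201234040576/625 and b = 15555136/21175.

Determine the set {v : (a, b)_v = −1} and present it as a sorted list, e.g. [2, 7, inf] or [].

(a, b) ≡ (-1271, 7) mod (ℚ^×)²; places V = {2, 3, 5, 7, 11, 17, 29, 31, 41, ∞}.
(a,b)_7: α=0, u≡5; β=-1, v≡2 (mod 7); (5|7)=-1, (2|7)=+1; sign (−1)^0·-1^-1·+1^0 = -1.
(a,b)_3: α=4, u≡1; β=0, v≡1 (mod 3); (1|3)=+1, (1|3)=+1; sign (−1)^0·+1^0·+1^4 = +1.
(a,b)_29: α=0, u≡13; β=2, v≡22 (mod 29); (13|29)=+1, (22|29)=+1; sign (−1)^0·+1^2·+1^0 = +1.
(a,b)_31: α=1, u≡11; β=0, v≡9 (mod 31); (11|31)=-1, (9|31)=+1; sign (−1)^0·-1^0·+1^1 = +1.
(a,b)_17: α=4, u≡4; β=2, v≡7 (mod 17); (4|17)=+1, (7|17)=-1; sign (−1)^0·+1^2·-1^4 = +1.
(a,b)_11: α=0, u≡5; β=-2, v≡8 (mod 11); (5|11)=+1, (8|11)=-1; sign (−1)^0·+1^-2·-1^0 = +1.
(a,b)_41: α=1, u≡1; β=0, v≡12 (mod 41); (1|41)=+1, (12|41)=-1; sign (−1)^0·+1^0·-1^1 = -1.
(a,b)_5: α=-4, u≡4; β=-2, v≡3 (mod 5); (4|5)=+1, (3|5)=-1; sign (−1)^0·+1^-2·-1^-4 = +1.
(a,b)_2: α=8, β=6; u≡1, v≡7 (mod 8); ε(u)ε(v)=0·1, αω(v)=8·0, βω(u)=6·0; sum ≡ 0  ⇒  +1.
(a,b)_∞: sgn(-1271)=−, sgn(7)=+, so +1.
(-1271, 7 / ℚ) ramifies at {7, 41}: a division algebra.

[7, 41]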